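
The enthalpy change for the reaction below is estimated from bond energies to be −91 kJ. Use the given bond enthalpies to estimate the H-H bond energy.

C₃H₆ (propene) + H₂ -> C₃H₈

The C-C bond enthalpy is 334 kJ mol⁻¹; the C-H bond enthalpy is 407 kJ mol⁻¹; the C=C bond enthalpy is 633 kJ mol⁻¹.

D(H-H) ≈ 424 kJ/mol

Let D be the H-H bond energy.
Σ(broken) = 1×334 + 6×407 + 1×633 + 1×D = 3409 + D
Σ(formed) = 2×334 + 8×407 = 3924
ΔH = Σ(broken) − Σ(formed) = (3409 + D) − (3924) = −515 + D
Setting this equal to −91 kJ gives D = 424 kJ/mol.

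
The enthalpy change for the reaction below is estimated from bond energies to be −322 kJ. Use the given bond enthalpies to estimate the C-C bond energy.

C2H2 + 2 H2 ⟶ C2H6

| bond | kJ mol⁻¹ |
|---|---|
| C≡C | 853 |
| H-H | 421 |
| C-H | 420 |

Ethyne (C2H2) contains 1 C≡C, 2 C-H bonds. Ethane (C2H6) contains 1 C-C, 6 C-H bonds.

Let D be the C-C bond energy.
Σ(broken) = 1×853 + 2×420 + 2×421 = 2535
Σ(formed) = 1×D + 6×420 = 2520 + D
ΔH = Σ(broken) − Σ(formed) = (2535) − (2520 + D) = +15 − D
Setting this equal to −322 kJ gives D = 337 kJ/mol.

D(C-C) ≈ 337 kJ/mol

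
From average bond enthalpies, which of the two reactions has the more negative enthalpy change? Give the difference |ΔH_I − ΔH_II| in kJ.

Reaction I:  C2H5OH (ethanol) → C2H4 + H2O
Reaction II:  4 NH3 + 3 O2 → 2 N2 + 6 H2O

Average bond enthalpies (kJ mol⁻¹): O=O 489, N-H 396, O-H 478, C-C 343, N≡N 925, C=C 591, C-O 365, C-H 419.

Reaction I:
  Bonds broken (reactants):
    C-C: 1 × 343 = 343
    C-H: 5 × 419 = 2095
    C-O: 1 × 365 = 365
    O-H: 1 × 478 = 478
    Σ(broken) = 3281 kJ
  Bonds formed (products):
    C-H: 4 × 419 = 1676
    C=C: 1 × 591 = 591
    O-H: 2 × 478 = 956
    Σ(formed) = 3223 kJ
  ΔH_I = 3281 − 3223 = +58 kJ
Reaction II:
  Bonds broken (reactants):
    N-H: 12 × 396 = 4752
    O=O: 3 × 489 = 1467
    Σ(broken) = 6219 kJ
  Bonds formed (products):
    N≡N: 2 × 925 = 1850
    O-H: 12 × 478 = 5736
    Σ(formed) = 7586 kJ
  ΔH_II = 6219 − 7586 = −1367 kJ
ΔH_I − ΔH_II = +1425 kJ, so reaction II has the more negative ΔH; |ΔH_I − ΔH_II| = 1425 kJ.

Reaction II, by 1425 kJ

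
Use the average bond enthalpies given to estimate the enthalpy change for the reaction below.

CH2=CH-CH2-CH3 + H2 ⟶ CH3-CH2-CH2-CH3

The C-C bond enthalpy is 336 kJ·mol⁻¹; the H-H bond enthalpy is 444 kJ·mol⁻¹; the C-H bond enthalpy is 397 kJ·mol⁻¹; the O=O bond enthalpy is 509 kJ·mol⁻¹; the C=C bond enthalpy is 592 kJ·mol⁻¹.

Bonds broken (reactants):
  C-C: 2 × 336 = 672
  C-H: 8 × 397 = 3176
  C=C: 1 × 592 = 592
  H-H: 1 × 444 = 444
  Σ(broken) = 4884 kJ
Bonds formed (products):
  C-C: 3 × 336 = 1008
  C-H: 10 × 397 = 3970
  Σ(formed) = 4978 kJ
ΔH = Σ(broken) − Σ(formed) = 4884 − 4978 = −94 kJ

ΔH ≈ −94 kJ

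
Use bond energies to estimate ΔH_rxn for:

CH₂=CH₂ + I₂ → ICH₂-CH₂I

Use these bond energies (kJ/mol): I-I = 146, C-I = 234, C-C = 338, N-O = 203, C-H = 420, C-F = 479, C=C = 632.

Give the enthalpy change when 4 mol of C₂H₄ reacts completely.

Bonds broken (reactants):
  C-H: 4 × 420 = 1680
  C=C: 1 × 632 = 632
  I-I: 1 × 146 = 146
  Σ(broken) = 2458 kJ
Bonds formed (products):
  C-C: 1 × 338 = 338
  C-H: 4 × 420 = 1680
  C-I: 2 × 234 = 468
  Σ(formed) = 2486 kJ
ΔH = Σ(broken) − Σ(formed) = 2458 − 2486 = −28 kJ
For 4× the reaction as written: 4 × (−28) = −112 kJ

ΔH = −112 kJ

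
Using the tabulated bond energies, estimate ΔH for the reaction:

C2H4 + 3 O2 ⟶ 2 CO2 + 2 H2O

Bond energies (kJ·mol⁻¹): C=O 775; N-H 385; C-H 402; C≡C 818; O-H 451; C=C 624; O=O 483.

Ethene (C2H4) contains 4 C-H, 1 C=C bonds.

Bonds broken (reactants):
  C-H: 4 × 402 = 1608
  C=C: 1 × 624 = 624
  O=O: 3 × 483 = 1449
  Σ(broken) = 3681 kJ
Bonds formed (products):
  C=O: 4 × 775 = 3100
  O-H: 4 × 451 = 1804
  Σ(formed) = 4904 kJ
ΔH = Σ(broken) − Σ(formed) = 3681 − 4904 = −1223 kJ

ΔH ≈ −1223 kJ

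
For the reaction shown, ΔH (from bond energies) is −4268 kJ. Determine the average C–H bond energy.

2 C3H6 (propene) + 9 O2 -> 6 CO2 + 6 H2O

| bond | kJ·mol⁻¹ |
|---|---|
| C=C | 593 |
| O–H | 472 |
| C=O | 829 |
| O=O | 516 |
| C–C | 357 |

Let D be the C–H bond energy.
Σ(broken) = 2×357 + 12×D + 2×593 + 9×516 = 6544 + 12D
Σ(formed) = 12×829 + 12×472 = 15612
ΔH = Σ(broken) − Σ(formed) = (6544 + 12D) − (15612) = −9068 + 12D
Setting this equal to −4268 kJ gives 12D = 4800, so D = 400 kJ/mol.

D(C–H) ≈ 400 kJ/mol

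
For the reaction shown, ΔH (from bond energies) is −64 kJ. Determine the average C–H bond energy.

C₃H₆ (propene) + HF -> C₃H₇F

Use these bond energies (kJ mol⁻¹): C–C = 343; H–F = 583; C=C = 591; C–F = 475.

D(C–H) ≈ 420 kJ/mol

Let D be the C–H bond energy.
Σ(broken) = 1×343 + 6×D + 1×591 + 1×583 = 1517 + 6D
Σ(formed) = 2×343 + 1×475 + 7×D = 1161 + 7D
ΔH = Σ(broken) − Σ(formed) = (1517 + 6D) − (1161 + 7D) = +356 − D
Setting this equal to −64 kJ gives D = 420 kJ/mol.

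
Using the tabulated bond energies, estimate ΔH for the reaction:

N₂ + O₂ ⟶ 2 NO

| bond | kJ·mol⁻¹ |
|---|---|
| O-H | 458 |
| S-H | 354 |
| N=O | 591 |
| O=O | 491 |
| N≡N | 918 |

ΔH ≈ +227 kJ

Bonds broken (reactants):
  N≡N: 1 × 918 = 918
  O=O: 1 × 491 = 491
  Σ(broken) = 1409 kJ
Bonds formed (products):
  N=O: 2 × 591 = 1182
  Σ(formed) = 1182 kJ
ΔH = Σ(broken) − Σ(formed) = 1409 − 1182 = +227 kJ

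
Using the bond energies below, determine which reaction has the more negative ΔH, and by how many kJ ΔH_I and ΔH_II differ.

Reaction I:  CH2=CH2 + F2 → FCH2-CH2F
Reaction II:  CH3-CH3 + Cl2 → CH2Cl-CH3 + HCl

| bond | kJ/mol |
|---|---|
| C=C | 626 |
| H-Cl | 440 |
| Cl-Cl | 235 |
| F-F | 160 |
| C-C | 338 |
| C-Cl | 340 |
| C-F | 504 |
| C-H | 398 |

Reaction I:
  Bonds broken (reactants):
    C-H: 4 × 398 = 1592
    C=C: 1 × 626 = 626
    F-F: 1 × 160 = 160
    Σ(broken) = 2378 kJ
  Bonds formed (products):
    C-C: 1 × 338 = 338
    C-F: 2 × 504 = 1008
    C-H: 4 × 398 = 1592
    Σ(formed) = 2938 kJ
  ΔH_I = 2378 − 2938 = −560 kJ
Reaction II:
  Bonds broken (reactants):
    C-C: 1 × 338 = 338
    C-H: 6 × 398 = 2388
    Cl-Cl: 1 × 235 = 235
    Σ(broken) = 2961 kJ
  Bonds formed (products):
    C-C: 1 × 338 = 338
    C-Cl: 1 × 340 = 340
    C-H: 5 × 398 = 1990
    H-Cl: 1 × 440 = 440
    Σ(formed) = 3108 kJ
  ΔH_II = 2961 − 3108 = −147 kJ
ΔH_I − ΔH_II = −413 kJ, so reaction I has the more negative ΔH; |ΔH_I − ΔH_II| = 413 kJ.

Reaction I, by 413 kJ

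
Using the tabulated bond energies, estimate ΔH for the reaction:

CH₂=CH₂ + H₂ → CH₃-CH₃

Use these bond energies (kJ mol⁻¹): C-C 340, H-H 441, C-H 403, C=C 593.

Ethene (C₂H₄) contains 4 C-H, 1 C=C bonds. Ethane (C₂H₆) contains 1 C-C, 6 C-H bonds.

Bonds broken (reactants):
  C-H: 4 × 403 = 1612
  C=C: 1 × 593 = 593
  H-H: 1 × 441 = 441
  Σ(broken) = 2646 kJ
Bonds formed (products):
  C-C: 1 × 340 = 340
  C-H: 6 × 403 = 2418
  Σ(formed) = 2758 kJ
ΔH = Σ(broken) − Σ(formed) = 2646 − 2758 = −112 kJ

ΔH ≈ −112 kJ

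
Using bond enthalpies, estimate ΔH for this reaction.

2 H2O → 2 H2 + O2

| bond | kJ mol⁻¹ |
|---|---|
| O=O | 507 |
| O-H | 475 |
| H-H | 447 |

ΔH ≈ +499 kJ

Bonds broken (reactants):
  O-H: 4 × 475 = 1900
  Σ(broken) = 1900 kJ
Bonds formed (products):
  H-H: 2 × 447 = 894
  O=O: 1 × 507 = 507
  Σ(formed) = 1401 kJ
ΔH = Σ(broken) − Σ(formed) = 1900 − 1401 = +499 kJ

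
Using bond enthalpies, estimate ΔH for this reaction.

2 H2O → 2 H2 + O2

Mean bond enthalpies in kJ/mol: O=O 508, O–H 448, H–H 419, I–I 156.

ΔH ≈ +446 kJ

Bonds broken (reactants):
  O–H: 4 × 448 = 1792
  Σ(broken) = 1792 kJ
Bonds formed (products):
  H–H: 2 × 419 = 838
  O=O: 1 × 508 = 508
  Σ(formed) = 1346 kJ
ΔH = Σ(broken) − Σ(formed) = 1792 − 1346 = +446 kJ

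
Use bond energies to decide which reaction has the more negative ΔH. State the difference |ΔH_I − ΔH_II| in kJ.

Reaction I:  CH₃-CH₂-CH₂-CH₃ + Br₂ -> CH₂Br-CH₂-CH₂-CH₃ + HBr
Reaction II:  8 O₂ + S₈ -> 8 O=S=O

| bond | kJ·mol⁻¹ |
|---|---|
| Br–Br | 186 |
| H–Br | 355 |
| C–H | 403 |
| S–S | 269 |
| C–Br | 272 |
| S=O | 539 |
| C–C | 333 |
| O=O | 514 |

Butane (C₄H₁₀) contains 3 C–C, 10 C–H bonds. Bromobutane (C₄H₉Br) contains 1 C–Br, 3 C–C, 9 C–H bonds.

Reaction II, by 2322 kJ

Reaction I:
  Bonds broken (reactants):
    Br–Br: 1 × 186 = 186
    C–C: 3 × 333 = 999
    C–H: 10 × 403 = 4030
    Σ(broken) = 5215 kJ
  Bonds formed (products):
    C–Br: 1 × 272 = 272
    C–C: 3 × 333 = 999
    C–H: 9 × 403 = 3627
    H–Br: 1 × 355 = 355
    Σ(formed) = 5253 kJ
  ΔH_I = 5215 − 5253 = −38 kJ
Reaction II:
  Bonds broken (reactants):
    O=O: 8 × 514 = 4112
    S–S: 8 × 269 = 2152
    Σ(broken) = 6264 kJ
  Bonds formed (products):
    S=O: 16 × 539 = 8624
    Σ(formed) = 8624 kJ
  ΔH_II = 6264 − 8624 = −2360 kJ
ΔH_I − ΔH_II = +2322 kJ, so reaction II has the more negative ΔH; |ΔH_I − ΔH_II| = 2322 kJ.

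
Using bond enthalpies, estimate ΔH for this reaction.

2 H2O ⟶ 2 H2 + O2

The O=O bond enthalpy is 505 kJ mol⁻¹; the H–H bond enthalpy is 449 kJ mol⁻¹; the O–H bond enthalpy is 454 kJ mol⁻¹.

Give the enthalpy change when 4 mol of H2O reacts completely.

Bonds broken (reactants):
  O–H: 4 × 454 = 1816
  Σ(broken) = 1816 kJ
Bonds formed (products):
  H–H: 2 × 449 = 898
  O=O: 1 × 505 = 505
  Σ(formed) = 1403 kJ
ΔH = Σ(broken) − Σ(formed) = 1816 − 1403 = +413 kJ
For 2× the reaction as written: 2 × (+413) = +826 kJ

ΔH = +826 kJ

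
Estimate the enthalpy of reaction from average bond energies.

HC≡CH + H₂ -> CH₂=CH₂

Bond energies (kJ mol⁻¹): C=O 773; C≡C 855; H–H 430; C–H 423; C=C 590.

ΔH ≈ −151 kJ

Bonds broken (reactants):
  C≡C: 1 × 855 = 855
  C–H: 2 × 423 = 846
  H–H: 1 × 430 = 430
  Σ(broken) = 2131 kJ
Bonds formed (products):
  C–H: 4 × 423 = 1692
  C=C: 1 × 590 = 590
  Σ(formed) = 2282 kJ
ΔH = Σ(broken) − Σ(formed) = 2131 − 2282 = −151 kJ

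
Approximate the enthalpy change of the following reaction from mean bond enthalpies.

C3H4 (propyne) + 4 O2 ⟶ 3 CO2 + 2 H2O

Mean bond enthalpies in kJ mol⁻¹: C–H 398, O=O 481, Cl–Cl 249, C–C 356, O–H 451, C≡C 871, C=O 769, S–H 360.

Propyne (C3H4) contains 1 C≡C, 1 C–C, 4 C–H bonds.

ΔH ≈ −1675 kJ

Bonds broken (reactants):
  C≡C: 1 × 871 = 871
  C–C: 1 × 356 = 356
  C–H: 4 × 398 = 1592
  O=O: 4 × 481 = 1924
  Σ(broken) = 4743 kJ
Bonds formed (products):
  C=O: 6 × 769 = 4614
  O–H: 4 × 451 = 1804
  Σ(formed) = 6418 kJ
ΔH = Σ(broken) − Σ(formed) = 4743 − 6418 = −1675 kJ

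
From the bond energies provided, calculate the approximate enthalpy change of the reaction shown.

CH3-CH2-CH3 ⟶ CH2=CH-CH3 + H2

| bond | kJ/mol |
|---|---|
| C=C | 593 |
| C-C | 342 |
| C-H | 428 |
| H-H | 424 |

Bonds broken (reactants):
  C-C: 2 × 342 = 684
  C-H: 8 × 428 = 3424
  Σ(broken) = 4108 kJ
Bonds formed (products):
  C-C: 1 × 342 = 342
  C-H: 6 × 428 = 2568
  C=C: 1 × 593 = 593
  H-H: 1 × 424 = 424
  Σ(formed) = 3927 kJ
ΔH = Σ(broken) − Σ(formed) = 4108 − 3927 = +181 kJ

ΔH ≈ +181 kJ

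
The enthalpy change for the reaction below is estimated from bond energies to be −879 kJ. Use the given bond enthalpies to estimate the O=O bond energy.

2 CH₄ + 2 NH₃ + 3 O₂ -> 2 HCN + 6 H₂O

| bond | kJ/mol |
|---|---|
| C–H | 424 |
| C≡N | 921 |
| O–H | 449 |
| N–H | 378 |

D(O=O) ≈ 513 kJ/mol

Let D be the O=O bond energy.
Σ(broken) = 8×424 + 6×378 + 3×D = 5660 + 3D
Σ(formed) = 2×921 + 2×424 + 12×449 = 8078
ΔH = Σ(broken) − Σ(formed) = (5660 + 3D) − (8078) = −2418 + 3D
Setting this equal to −879 kJ gives 3D = 1539, so D = 513 kJ/mol.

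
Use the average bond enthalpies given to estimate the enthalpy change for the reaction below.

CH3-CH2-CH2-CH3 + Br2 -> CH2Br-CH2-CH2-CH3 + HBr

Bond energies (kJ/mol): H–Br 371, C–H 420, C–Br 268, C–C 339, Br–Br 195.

Bonds broken (reactants):
  Br–Br: 1 × 195 = 195
  C–C: 3 × 339 = 1017
  C–H: 10 × 420 = 4200
  Σ(broken) = 5412 kJ
Bonds formed (products):
  C–Br: 1 × 268 = 268
  C–C: 3 × 339 = 1017
  C–H: 9 × 420 = 3780
  H–Br: 1 × 371 = 371
  Σ(formed) = 5436 kJ
ΔH = Σ(broken) − Σ(formed) = 5412 − 5436 = −24 kJ

ΔH ≈ −24 kJ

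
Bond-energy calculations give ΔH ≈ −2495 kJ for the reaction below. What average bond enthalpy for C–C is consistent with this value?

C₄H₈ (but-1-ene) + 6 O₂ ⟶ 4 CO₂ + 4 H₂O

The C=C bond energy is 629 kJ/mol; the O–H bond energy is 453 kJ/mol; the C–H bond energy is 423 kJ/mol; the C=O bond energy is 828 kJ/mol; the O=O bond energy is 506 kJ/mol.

Let D be the C–C bond energy.
Σ(broken) = 2×D + 8×423 + 1×629 + 6×506 = 7049 + 2D
Σ(formed) = 8×828 + 8×453 = 10248
ΔH = Σ(broken) − Σ(formed) = (7049 + 2D) − (10248) = −3199 + 2D
Setting this equal to −2495 kJ gives 2D = 704, so D = 352 kJ/mol.

D(C–C) ≈ 352 kJ/mol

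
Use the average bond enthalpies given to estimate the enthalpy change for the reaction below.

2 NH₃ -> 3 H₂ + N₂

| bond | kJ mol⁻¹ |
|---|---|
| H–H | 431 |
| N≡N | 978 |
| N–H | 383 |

Bonds broken (reactants):
  N–H: 6 × 383 = 2298
  Σ(broken) = 2298 kJ
Bonds formed (products):
  H–H: 3 × 431 = 1293
  N≡N: 1 × 978 = 978
  Σ(formed) = 2271 kJ
ΔH = Σ(broken) − Σ(formed) = 2298 − 2271 = +27 kJ

ΔH ≈ +27 kJ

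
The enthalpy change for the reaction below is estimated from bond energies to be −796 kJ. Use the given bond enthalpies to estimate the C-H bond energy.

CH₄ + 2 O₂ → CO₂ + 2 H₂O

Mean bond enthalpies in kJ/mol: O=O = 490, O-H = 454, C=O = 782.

Let D be the C-H bond energy.
Σ(broken) = 4×D + 2×490 = 980 + 4D
Σ(formed) = 2×782 + 4×454 = 3380
ΔH = Σ(broken) − Σ(formed) = (980 + 4D) − (3380) = −2400 + 4D
Setting this equal to −796 kJ gives 4D = 1604, so D = 401 kJ/mol.

D(C-H) ≈ 401 kJ/mol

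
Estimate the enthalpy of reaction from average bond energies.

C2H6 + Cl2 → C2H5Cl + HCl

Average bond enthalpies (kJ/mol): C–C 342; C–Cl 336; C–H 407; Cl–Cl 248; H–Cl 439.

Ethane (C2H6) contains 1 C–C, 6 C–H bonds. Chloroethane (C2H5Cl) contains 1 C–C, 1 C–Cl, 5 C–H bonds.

ΔH ≈ −120 kJ

Bonds broken (reactants):
  C–C: 1 × 342 = 342
  C–H: 6 × 407 = 2442
  Cl–Cl: 1 × 248 = 248
  Σ(broken) = 3032 kJ
Bonds formed (products):
  C–C: 1 × 342 = 342
  C–Cl: 1 × 336 = 336
  C–H: 5 × 407 = 2035
  H–Cl: 1 × 439 = 439
  Σ(formed) = 3152 kJ
ΔH = Σ(broken) − Σ(formed) = 3032 − 3152 = −120 kJ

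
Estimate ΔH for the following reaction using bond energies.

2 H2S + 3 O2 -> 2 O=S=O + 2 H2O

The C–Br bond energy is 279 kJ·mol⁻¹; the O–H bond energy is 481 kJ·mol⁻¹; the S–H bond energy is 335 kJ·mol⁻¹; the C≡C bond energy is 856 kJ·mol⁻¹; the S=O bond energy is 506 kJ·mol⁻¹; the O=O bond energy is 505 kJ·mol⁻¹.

Bonds broken (reactants):
  O=O: 3 × 505 = 1515
  S–H: 4 × 335 = 1340
  Σ(broken) = 2855 kJ
Bonds formed (products):
  O–H: 4 × 481 = 1924
  S=O: 4 × 506 = 2024
  Σ(formed) = 3948 kJ
ΔH = Σ(broken) − Σ(formed) = 2855 − 3948 = −1093 kJ

ΔH ≈ −1093 kJ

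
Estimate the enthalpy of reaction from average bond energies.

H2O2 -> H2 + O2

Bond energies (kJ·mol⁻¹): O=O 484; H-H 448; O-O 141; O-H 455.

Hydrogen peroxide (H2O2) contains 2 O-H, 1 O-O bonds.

Bonds broken (reactants):
  O-H: 2 × 455 = 910
  O-O: 1 × 141 = 141
  Σ(broken) = 1051 kJ
Bonds formed (products):
  H-H: 1 × 448 = 448
  O=O: 1 × 484 = 484
  Σ(formed) = 932 kJ
ΔH = Σ(broken) − Σ(formed) = 1051 − 932 = +119 kJ

ΔH ≈ +119 kJ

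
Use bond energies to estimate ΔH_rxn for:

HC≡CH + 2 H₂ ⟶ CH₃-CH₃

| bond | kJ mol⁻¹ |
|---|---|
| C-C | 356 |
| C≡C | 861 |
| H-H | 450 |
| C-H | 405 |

Bonds broken (reactants):
  C≡C: 1 × 861 = 861
  C-H: 2 × 405 = 810
  H-H: 2 × 450 = 900
  Σ(broken) = 2571 kJ
Bonds formed (products):
  C-C: 1 × 356 = 356
  C-H: 6 × 405 = 2430
  Σ(formed) = 2786 kJ
ΔH = Σ(broken) − Σ(formed) = 2571 − 2786 = −215 kJ

ΔH ≈ −215 kJ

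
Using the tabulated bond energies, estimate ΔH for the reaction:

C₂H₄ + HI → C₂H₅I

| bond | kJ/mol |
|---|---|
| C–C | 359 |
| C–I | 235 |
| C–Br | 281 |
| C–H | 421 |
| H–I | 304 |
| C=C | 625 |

ΔH ≈ −86 kJ

Bonds broken (reactants):
  C–H: 4 × 421 = 1684
  C=C: 1 × 625 = 625
  H–I: 1 × 304 = 304
  Σ(broken) = 2613 kJ
Bonds formed (products):
  C–C: 1 × 359 = 359
  C–H: 5 × 421 = 2105
  C–I: 1 × 235 = 235
  Σ(formed) = 2699 kJ
ΔH = Σ(broken) − Σ(formed) = 2613 − 2699 = −86 kJ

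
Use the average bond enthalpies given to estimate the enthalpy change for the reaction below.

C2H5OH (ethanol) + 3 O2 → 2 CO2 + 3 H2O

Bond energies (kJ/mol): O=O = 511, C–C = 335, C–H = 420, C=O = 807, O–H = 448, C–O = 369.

Bonds broken (reactants):
  C–C: 1 × 335 = 335
  C–H: 5 × 420 = 2100
  C–O: 1 × 369 = 369
  O–H: 1 × 448 = 448
  O=O: 3 × 511 = 1533
  Σ(broken) = 4785 kJ
Bonds formed (products):
  C=O: 4 × 807 = 3228
  O–H: 6 × 448 = 2688
  Σ(formed) = 5916 kJ
ΔH = Σ(broken) − Σ(formed) = 4785 − 5916 = −1131 kJ

ΔH ≈ −1131 kJ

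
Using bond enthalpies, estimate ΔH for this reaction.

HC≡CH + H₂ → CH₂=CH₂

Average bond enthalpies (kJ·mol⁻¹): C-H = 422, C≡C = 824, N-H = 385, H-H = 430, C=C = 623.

ΔH ≈ −213 kJ

Bonds broken (reactants):
  C≡C: 1 × 824 = 824
  C-H: 2 × 422 = 844
  H-H: 1 × 430 = 430
  Σ(broken) = 2098 kJ
Bonds formed (products):
  C-H: 4 × 422 = 1688
  C=C: 1 × 623 = 623
  Σ(formed) = 2311 kJ
ΔH = Σ(broken) − Σ(formed) = 2098 − 2311 = −213 kJ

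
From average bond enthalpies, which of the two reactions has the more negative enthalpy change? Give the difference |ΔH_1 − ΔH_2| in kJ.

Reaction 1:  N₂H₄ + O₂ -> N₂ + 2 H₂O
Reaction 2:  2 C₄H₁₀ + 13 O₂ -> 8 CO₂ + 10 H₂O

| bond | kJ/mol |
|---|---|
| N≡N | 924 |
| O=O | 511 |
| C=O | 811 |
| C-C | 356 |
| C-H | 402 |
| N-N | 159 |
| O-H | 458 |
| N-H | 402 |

Reaction 1:
  Bonds broken (reactants):
    N-H: 4 × 402 = 1608
    N-N: 1 × 159 = 159
    O=O: 1 × 511 = 511
    Σ(broken) = 2278 kJ
  Bonds formed (products):
    N≡N: 1 × 924 = 924
    O-H: 4 × 458 = 1832
    Σ(formed) = 2756 kJ
  ΔH_1 = 2278 − 2756 = −478 kJ
Reaction 2:
  Bonds broken (reactants):
    C-C: 6 × 356 = 2136
    C-H: 20 × 402 = 8040
    O=O: 13 × 511 = 6643
    Σ(broken) = 16819 kJ
  Bonds formed (products):
    C=O: 16 × 811 = 12976
    O-H: 20 × 458 = 9160
    Σ(formed) = 22136 kJ
  ΔH_2 = 16819 − 22136 = −5317 kJ
ΔH_1 − ΔH_2 = +4839 kJ, so reaction 2 has the more negative ΔH; |ΔH_1 − ΔH_2| = 4839 kJ.

Reaction 2, by 4839 kJ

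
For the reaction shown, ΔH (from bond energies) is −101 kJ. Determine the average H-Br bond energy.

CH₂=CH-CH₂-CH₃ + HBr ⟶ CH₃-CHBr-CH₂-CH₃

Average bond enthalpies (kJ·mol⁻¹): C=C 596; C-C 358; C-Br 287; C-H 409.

Let D be the H-Br bond energy.
Σ(broken) = 2×358 + 8×409 + 1×596 + 1×D = 4584 + D
Σ(formed) = 1×287 + 3×358 + 9×409 = 5042
ΔH = Σ(broken) − Σ(formed) = (4584 + D) − (5042) = −458 + D
Setting this equal to −101 kJ gives D = 357 kJ/mol.

D(H-Br) ≈ 357 kJ/mol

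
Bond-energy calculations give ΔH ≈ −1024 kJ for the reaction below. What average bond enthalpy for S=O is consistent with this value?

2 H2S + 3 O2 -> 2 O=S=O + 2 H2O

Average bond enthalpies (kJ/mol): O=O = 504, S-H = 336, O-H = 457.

D(S=O) ≈ 513 kJ/mol

Let D be the S=O bond energy.
Σ(broken) = 3×504 + 4×336 = 2856
Σ(formed) = 4×457 + 4×D = 1828 + 4D
ΔH = Σ(broken) − Σ(formed) = (2856) − (1828 + 4D) = +1028 − 4D
Setting this equal to −1024 kJ gives 4D = 2052, so D = 513 kJ/mol.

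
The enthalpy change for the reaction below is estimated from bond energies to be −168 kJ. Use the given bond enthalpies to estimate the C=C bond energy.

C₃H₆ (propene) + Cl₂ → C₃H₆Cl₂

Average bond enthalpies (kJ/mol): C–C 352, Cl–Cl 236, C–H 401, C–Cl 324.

Let D be the C=C bond energy.
Σ(broken) = 1×352 + 6×401 + 1×D + 1×236 = 2994 + D
Σ(formed) = 2×352 + 2×324 + 6×401 = 3758
ΔH = Σ(broken) − Σ(formed) = (2994 + D) − (3758) = −764 + D
Setting this equal to −168 kJ gives D = 596 kJ/mol.

D(C=C) ≈ 596 kJ/mol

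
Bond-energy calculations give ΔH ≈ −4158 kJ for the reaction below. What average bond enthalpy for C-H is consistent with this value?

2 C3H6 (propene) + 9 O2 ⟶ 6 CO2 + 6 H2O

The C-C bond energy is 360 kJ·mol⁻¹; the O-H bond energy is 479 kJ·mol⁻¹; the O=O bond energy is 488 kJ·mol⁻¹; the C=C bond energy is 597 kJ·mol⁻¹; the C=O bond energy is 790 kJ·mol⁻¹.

Let D be the C-H bond energy.
Σ(broken) = 2×360 + 12×D + 2×597 + 9×488 = 6306 + 12D
Σ(formed) = 12×790 + 12×479 = 15228
ΔH = Σ(broken) − Σ(formed) = (6306 + 12D) − (15228) = −8922 + 12D
Setting this equal to −4158 kJ gives 12D = 4764, so D = 397 kJ/mol.

D(C-H) ≈ 397 kJ/mol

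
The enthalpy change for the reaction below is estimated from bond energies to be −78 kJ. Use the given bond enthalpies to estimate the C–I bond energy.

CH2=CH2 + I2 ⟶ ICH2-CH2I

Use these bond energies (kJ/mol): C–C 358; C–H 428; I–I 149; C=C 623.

D(C–I) ≈ 246 kJ/mol

Let D be the C–I bond energy.
Σ(broken) = 4×428 + 1×623 + 1×149 = 2484
Σ(formed) = 1×358 + 4×428 + 2×D = 2070 + 2D
ΔH = Σ(broken) − Σ(formed) = (2484) − (2070 + 2D) = +414 − 2D
Setting this equal to −78 kJ gives 2D = 492, so D = 246 kJ/mol.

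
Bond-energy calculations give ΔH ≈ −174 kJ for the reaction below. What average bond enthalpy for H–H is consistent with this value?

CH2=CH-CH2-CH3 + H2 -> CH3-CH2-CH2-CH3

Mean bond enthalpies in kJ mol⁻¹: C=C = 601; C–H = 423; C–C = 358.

D(H–H) ≈ 429 kJ/mol

Let D be the H–H bond energy.
Σ(broken) = 2×358 + 8×423 + 1×601 + 1×D = 4701 + D
Σ(formed) = 3×358 + 10×423 = 5304
ΔH = Σ(broken) − Σ(formed) = (4701 + D) − (5304) = −603 + D
Setting this equal to −174 kJ gives D = 429 kJ/mol.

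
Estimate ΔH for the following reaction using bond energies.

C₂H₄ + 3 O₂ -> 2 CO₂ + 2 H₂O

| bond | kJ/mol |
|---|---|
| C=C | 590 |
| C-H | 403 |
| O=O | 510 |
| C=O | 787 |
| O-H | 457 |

ΔH ≈ −1244 kJ

Bonds broken (reactants):
  C-H: 4 × 403 = 1612
  C=C: 1 × 590 = 590
  O=O: 3 × 510 = 1530
  Σ(broken) = 3732 kJ
Bonds formed (products):
  C=O: 4 × 787 = 3148
  O-H: 4 × 457 = 1828
  Σ(formed) = 4976 kJ
ΔH = Σ(broken) − Σ(formed) = 3732 − 4976 = −1244 kJ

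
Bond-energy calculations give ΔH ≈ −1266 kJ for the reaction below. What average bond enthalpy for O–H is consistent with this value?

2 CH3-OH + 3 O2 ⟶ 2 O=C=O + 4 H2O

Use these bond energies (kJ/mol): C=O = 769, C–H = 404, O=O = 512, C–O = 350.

Let D be the O–H bond energy.
Σ(broken) = 6×404 + 2×350 + 2×D + 3×512 = 4660 + 2D
Σ(formed) = 4×769 + 8×D = 3076 + 8D
ΔH = Σ(broken) − Σ(formed) = (4660 + 2D) − (3076 + 8D) = +1584 − 6D
Setting this equal to −1266 kJ gives 6D = 2850, so D = 475 kJ/mol.

D(O–H) ≈ 475 kJ/mol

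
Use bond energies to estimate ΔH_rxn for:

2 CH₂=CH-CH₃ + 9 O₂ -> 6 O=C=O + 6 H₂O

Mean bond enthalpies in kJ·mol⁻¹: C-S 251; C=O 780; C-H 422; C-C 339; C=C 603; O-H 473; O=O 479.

ΔH ≈ −3777 kJ

Bonds broken (reactants):
  C-C: 2 × 339 = 678
  C-H: 12 × 422 = 5064
  C=C: 2 × 603 = 1206
  O=O: 9 × 479 = 4311
  Σ(broken) = 11259 kJ
Bonds formed (products):
  C=O: 12 × 780 = 9360
  O-H: 12 × 473 = 5676
  Σ(formed) = 15036 kJ
ΔH = Σ(broken) − Σ(formed) = 11259 − 15036 = −3777 kJ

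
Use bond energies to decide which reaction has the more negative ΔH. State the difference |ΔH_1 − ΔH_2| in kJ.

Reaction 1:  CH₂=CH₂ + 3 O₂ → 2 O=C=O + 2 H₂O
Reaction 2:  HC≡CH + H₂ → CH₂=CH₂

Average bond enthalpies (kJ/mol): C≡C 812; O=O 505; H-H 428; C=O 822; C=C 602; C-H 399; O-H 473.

Reaction 1, by 1307 kJ

Reaction 1:
  Bonds broken (reactants):
    C-H: 4 × 399 = 1596
    C=C: 1 × 602 = 602
    O=O: 3 × 505 = 1515
    Σ(broken) = 3713 kJ
  Bonds formed (products):
    C=O: 4 × 822 = 3288
    O-H: 4 × 473 = 1892
    Σ(formed) = 5180 kJ
  ΔH_1 = 3713 − 5180 = −1467 kJ
Reaction 2:
  Bonds broken (reactants):
    C≡C: 1 × 812 = 812
    C-H: 2 × 399 = 798
    H-H: 1 × 428 = 428
    Σ(broken) = 2038 kJ
  Bonds formed (products):
    C-H: 4 × 399 = 1596
    C=C: 1 × 602 = 602
    Σ(formed) = 2198 kJ
  ΔH_2 = 2038 − 2198 = −160 kJ
ΔH_1 − ΔH_2 = −1307 kJ, so reaction 1 has the more negative ΔH; |ΔH_1 − ΔH_2| = 1307 kJ.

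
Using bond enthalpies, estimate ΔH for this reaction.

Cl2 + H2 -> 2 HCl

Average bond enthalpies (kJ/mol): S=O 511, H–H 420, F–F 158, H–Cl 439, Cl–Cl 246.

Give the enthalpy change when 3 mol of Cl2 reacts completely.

Bonds broken (reactants):
  Cl–Cl: 1 × 246 = 246
  H–H: 1 × 420 = 420
  Σ(broken) = 666 kJ
Bonds formed (products):
  H–Cl: 2 × 439 = 878
  Σ(formed) = 878 kJ
ΔH = Σ(broken) − Σ(formed) = 666 − 878 = −212 kJ
For 3× the reaction as written: 3 × (−212) = −636 kJ

ΔH = −636 kJ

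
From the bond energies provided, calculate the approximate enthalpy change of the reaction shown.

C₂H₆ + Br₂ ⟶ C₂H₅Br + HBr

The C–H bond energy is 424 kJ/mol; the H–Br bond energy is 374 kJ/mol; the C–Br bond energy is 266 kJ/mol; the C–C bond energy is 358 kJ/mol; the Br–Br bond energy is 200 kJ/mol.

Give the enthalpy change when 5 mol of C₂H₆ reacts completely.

Bonds broken (reactants):
  Br–Br: 1 × 200 = 200
  C–C: 1 × 358 = 358
  C–H: 6 × 424 = 2544
  Σ(broken) = 3102 kJ
Bonds formed (products):
  C–Br: 1 × 266 = 266
  C–C: 1 × 358 = 358
  C–H: 5 × 424 = 2120
  H–Br: 1 × 374 = 374
  Σ(formed) = 3118 kJ
ΔH = Σ(broken) − Σ(formed) = 3102 − 3118 = −16 kJ
For 5× the reaction as written: 5 × (−16) = −80 kJ

ΔH = −80 kJ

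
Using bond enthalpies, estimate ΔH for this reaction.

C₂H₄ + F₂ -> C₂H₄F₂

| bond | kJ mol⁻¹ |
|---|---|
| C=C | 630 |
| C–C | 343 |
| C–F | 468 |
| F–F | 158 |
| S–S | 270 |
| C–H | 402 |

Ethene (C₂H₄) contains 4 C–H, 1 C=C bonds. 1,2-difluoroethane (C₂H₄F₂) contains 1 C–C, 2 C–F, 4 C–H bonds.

ΔH ≈ −491 kJ

Bonds broken (reactants):
  C–H: 4 × 402 = 1608
  C=C: 1 × 630 = 630
  F–F: 1 × 158 = 158
  Σ(broken) = 2396 kJ
Bonds formed (products):
  C–C: 1 × 343 = 343
  C–F: 2 × 468 = 936
  C–H: 4 × 402 = 1608
  Σ(formed) = 2887 kJ
ΔH = Σ(broken) − Σ(formed) = 2396 − 2887 = −491 kJ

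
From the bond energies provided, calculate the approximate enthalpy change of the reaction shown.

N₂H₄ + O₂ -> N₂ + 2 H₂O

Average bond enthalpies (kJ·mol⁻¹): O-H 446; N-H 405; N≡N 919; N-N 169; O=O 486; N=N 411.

Bonds broken (reactants):
  N-H: 4 × 405 = 1620
  N-N: 1 × 169 = 169
  O=O: 1 × 486 = 486
  Σ(broken) = 2275 kJ
Bonds formed (products):
  N≡N: 1 × 919 = 919
  O-H: 4 × 446 = 1784
  Σ(formed) = 2703 kJ
ΔH = Σ(broken) − Σ(formed) = 2275 − 2703 = −428 kJ

ΔH ≈ −428 kJ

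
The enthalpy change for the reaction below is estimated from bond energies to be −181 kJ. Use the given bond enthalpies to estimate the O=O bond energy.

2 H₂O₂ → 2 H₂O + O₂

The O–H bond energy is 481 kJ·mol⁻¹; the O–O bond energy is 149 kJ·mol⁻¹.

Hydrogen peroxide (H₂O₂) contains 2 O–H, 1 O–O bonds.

Let D be the O=O bond energy.
Σ(broken) = 4×481 + 2×149 = 2222
Σ(formed) = 4×481 + 1×D = 1924 + D
ΔH = Σ(broken) − Σ(formed) = (2222) − (1924 + D) = +298 − D
Setting this equal to −181 kJ gives D = 479 kJ/mol.

D(O=O) ≈ 479 kJ/mol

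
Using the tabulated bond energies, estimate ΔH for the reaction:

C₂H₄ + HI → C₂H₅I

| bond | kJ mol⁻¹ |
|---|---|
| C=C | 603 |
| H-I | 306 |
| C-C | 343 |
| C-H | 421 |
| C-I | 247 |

ΔH ≈ −102 kJ

Bonds broken (reactants):
  C-H: 4 × 421 = 1684
  C=C: 1 × 603 = 603
  H-I: 1 × 306 = 306
  Σ(broken) = 2593 kJ
Bonds formed (products):
  C-C: 1 × 343 = 343
  C-H: 5 × 421 = 2105
  C-I: 1 × 247 = 247
  Σ(formed) = 2695 kJ
ΔH = Σ(broken) − Σ(formed) = 2593 − 2695 = −102 kJ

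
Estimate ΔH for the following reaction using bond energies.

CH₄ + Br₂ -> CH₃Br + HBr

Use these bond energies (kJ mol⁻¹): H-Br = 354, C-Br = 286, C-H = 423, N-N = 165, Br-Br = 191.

ΔH ≈ −26 kJ

Bonds broken (reactants):
  Br-Br: 1 × 191 = 191
  C-H: 4 × 423 = 1692
  Σ(broken) = 1883 kJ
Bonds formed (products):
  C-Br: 1 × 286 = 286
  C-H: 3 × 423 = 1269
  H-Br: 1 × 354 = 354
  Σ(formed) = 1909 kJ
ΔH = Σ(broken) − Σ(formed) = 1883 − 1909 = −26 kJ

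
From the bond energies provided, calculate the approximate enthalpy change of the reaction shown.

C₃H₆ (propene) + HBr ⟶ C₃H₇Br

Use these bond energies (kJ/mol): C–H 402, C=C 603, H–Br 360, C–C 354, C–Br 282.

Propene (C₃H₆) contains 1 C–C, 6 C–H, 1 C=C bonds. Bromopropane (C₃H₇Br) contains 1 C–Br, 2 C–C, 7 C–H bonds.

ΔH ≈ −75 kJ

Bonds broken (reactants):
  C–C: 1 × 354 = 354
  C–H: 6 × 402 = 2412
  C=C: 1 × 603 = 603
  H–Br: 1 × 360 = 360
  Σ(broken) = 3729 kJ
Bonds formed (products):
  C–Br: 1 × 282 = 282
  C–C: 2 × 354 = 708
  C–H: 7 × 402 = 2814
  Σ(formed) = 3804 kJ
ΔH = Σ(broken) − Σ(formed) = 3729 − 3804 = −75 kJ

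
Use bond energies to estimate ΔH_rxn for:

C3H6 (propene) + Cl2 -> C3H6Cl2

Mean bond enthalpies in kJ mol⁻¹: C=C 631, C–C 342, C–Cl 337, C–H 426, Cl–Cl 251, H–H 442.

ΔH ≈ −134 kJ

Bonds broken (reactants):
  C–C: 1 × 342 = 342
  C–H: 6 × 426 = 2556
  C=C: 1 × 631 = 631
  Cl–Cl: 1 × 251 = 251
  Σ(broken) = 3780 kJ
Bonds formed (products):
  C–C: 2 × 342 = 684
  C–Cl: 2 × 337 = 674
  C–H: 6 × 426 = 2556
  Σ(formed) = 3914 kJ
ΔH = Σ(broken) − Σ(formed) = 3780 − 3914 = −134 kJ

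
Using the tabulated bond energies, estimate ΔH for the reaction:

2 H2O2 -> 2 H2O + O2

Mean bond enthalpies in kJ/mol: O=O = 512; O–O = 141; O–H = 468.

Bonds broken (reactants):
  O–H: 4 × 468 = 1872
  O–O: 2 × 141 = 282
  Σ(broken) = 2154 kJ
Bonds formed (products):
  O–H: 4 × 468 = 1872
  O=O: 1 × 512 = 512
  Σ(formed) = 2384 kJ
ΔH = Σ(broken) − Σ(formed) = 2154 − 2384 = −230 kJ

ΔH ≈ −230 kJ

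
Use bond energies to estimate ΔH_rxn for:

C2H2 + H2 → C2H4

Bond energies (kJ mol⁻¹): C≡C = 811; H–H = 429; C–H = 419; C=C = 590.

ΔH ≈ −188 kJ

Bonds broken (reactants):
  C≡C: 1 × 811 = 811
  C–H: 2 × 419 = 838
  H–H: 1 × 429 = 429
  Σ(broken) = 2078 kJ
Bonds formed (products):
  C–H: 4 × 419 = 1676
  C=C: 1 × 590 = 590
  Σ(formed) = 2266 kJ
ΔH = Σ(broken) − Σ(formed) = 2078 − 2266 = −188 kJ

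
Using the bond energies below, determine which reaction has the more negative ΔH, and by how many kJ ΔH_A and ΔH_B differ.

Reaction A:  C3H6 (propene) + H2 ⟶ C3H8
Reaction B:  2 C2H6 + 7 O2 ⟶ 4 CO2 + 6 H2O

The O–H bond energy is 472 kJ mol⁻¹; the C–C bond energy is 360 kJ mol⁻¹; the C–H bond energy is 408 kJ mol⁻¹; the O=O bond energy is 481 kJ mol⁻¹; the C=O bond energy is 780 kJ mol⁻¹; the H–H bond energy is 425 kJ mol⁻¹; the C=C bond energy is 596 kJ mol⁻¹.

Reaction B, by 2766 kJ

Reaction A:
  Bonds broken (reactants):
    C–C: 1 × 360 = 360
    C–H: 6 × 408 = 2448
    C=C: 1 × 596 = 596
    H–H: 1 × 425 = 425
    Σ(broken) = 3829 kJ
  Bonds formed (products):
    C–C: 2 × 360 = 720
    C–H: 8 × 408 = 3264
    Σ(formed) = 3984 kJ
  ΔH_A = 3829 − 3984 = −155 kJ
Reaction B:
  Bonds broken (reactants):
    C–C: 2 × 360 = 720
    C–H: 12 × 408 = 4896
    O=O: 7 × 481 = 3367
    Σ(broken) = 8983 kJ
  Bonds formed (products):
    C=O: 8 × 780 = 6240
    O–H: 12 × 472 = 5664
    Σ(formed) = 11904 kJ
  ΔH_B = 8983 − 11904 = −2921 kJ
ΔH_A − ΔH_B = +2766 kJ, so reaction B has the more negative ΔH; |ΔH_A − ΔH_B| = 2766 kJ.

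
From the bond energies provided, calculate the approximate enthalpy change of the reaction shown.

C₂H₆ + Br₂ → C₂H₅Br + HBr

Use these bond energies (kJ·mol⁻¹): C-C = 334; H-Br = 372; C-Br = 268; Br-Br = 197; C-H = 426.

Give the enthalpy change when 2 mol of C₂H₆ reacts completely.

ΔH = −34 kJ

Bonds broken (reactants):
  Br-Br: 1 × 197 = 197
  C-C: 1 × 334 = 334
  C-H: 6 × 426 = 2556
  Σ(broken) = 3087 kJ
Bonds formed (products):
  C-Br: 1 × 268 = 268
  C-C: 1 × 334 = 334
  C-H: 5 × 426 = 2130
  H-Br: 1 × 372 = 372
  Σ(formed) = 3104 kJ
ΔH = Σ(broken) − Σ(formed) = 3087 − 3104 = −17 kJ
For 2× the reaction as written: 2 × (−17) = −34 kJ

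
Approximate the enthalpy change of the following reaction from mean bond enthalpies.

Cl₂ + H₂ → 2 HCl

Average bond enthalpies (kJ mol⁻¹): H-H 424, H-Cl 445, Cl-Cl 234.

ΔH ≈ −232 kJ

Bonds broken (reactants):
  Cl-Cl: 1 × 234 = 234
  H-H: 1 × 424 = 424
  Σ(broken) = 658 kJ
Bonds formed (products):
  H-Cl: 2 × 445 = 890
  Σ(formed) = 890 kJ
ΔH = Σ(broken) − Σ(formed) = 658 − 890 = −232 kJ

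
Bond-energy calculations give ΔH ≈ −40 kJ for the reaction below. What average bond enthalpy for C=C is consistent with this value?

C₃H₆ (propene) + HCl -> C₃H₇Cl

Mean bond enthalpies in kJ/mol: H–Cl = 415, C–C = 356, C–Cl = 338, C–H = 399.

Let D be the C=C bond energy.
Σ(broken) = 1×356 + 6×399 + 1×D + 1×415 = 3165 + D
Σ(formed) = 2×356 + 1×338 + 7×399 = 3843
ΔH = Σ(broken) − Σ(formed) = (3165 + D) − (3843) = −678 + D
Setting this equal to −40 kJ gives D = 638 kJ/mol.

D(C=C) ≈ 638 kJ/mol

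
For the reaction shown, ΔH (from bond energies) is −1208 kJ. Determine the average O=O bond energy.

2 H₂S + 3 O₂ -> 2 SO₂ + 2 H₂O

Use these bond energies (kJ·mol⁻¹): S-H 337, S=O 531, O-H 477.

Let D be the O=O bond energy.
Σ(broken) = 3×D + 4×337 = 1348 + 3D
Σ(formed) = 4×477 + 4×531 = 4032
ΔH = Σ(broken) − Σ(formed) = (1348 + 3D) − (4032) = −2684 + 3D
Setting this equal to −1208 kJ gives 3D = 1476, so D = 492 kJ/mol.

D(O=O) ≈ 492 kJ/mol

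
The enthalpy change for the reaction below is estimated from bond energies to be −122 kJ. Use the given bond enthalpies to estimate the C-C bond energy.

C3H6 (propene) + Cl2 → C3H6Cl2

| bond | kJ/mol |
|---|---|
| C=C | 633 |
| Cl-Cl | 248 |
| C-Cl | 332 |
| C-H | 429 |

D(C-C) ≈ 339 kJ/mol

Let D be the C-C bond energy.
Σ(broken) = 1×D + 6×429 + 1×633 + 1×248 = 3455 + D
Σ(formed) = 2×D + 2×332 + 6×429 = 3238 + 2D
ΔH = Σ(broken) − Σ(formed) = (3455 + D) − (3238 + 2D) = +217 − D
Setting this equal to −122 kJ gives D = 339 kJ/mol.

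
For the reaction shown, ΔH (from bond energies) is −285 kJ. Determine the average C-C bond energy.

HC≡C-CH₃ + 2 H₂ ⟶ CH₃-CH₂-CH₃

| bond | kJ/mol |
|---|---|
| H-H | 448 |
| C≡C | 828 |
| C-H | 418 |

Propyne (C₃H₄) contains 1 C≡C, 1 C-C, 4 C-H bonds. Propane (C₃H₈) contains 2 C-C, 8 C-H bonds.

D(C-C) ≈ 337 kJ/mol

Let D be the C-C bond energy.
Σ(broken) = 1×828 + 1×D + 4×418 + 2×448 = 3396 + D
Σ(formed) = 2×D + 8×418 = 3344 + 2D
ΔH = Σ(broken) − Σ(formed) = (3396 + D) − (3344 + 2D) = +52 − D
Setting this equal to −285 kJ gives D = 337 kJ/mol.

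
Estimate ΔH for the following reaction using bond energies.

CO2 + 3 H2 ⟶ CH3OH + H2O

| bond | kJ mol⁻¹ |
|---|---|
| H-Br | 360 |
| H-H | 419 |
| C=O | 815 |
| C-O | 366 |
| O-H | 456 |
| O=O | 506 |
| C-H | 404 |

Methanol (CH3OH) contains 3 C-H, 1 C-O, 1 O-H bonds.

Bonds broken (reactants):
  C=O: 2 × 815 = 1630
  H-H: 3 × 419 = 1257
  Σ(broken) = 2887 kJ
Bonds formed (products):
  C-H: 3 × 404 = 1212
  C-O: 1 × 366 = 366
  O-H: 3 × 456 = 1368
  Σ(formed) = 2946 kJ
ΔH = Σ(broken) − Σ(formed) = 2887 − 2946 = −59 kJ

ΔH ≈ −59 kJ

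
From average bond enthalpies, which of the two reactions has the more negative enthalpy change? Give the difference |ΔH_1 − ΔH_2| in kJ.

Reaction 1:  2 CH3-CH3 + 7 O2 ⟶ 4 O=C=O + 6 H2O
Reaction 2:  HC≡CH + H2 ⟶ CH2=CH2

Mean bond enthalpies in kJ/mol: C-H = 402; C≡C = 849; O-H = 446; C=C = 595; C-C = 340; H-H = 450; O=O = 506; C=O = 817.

Reaction 1:
  Bonds broken (reactants):
    C-C: 2 × 340 = 680
    C-H: 12 × 402 = 4824
    O=O: 7 × 506 = 3542
    Σ(broken) = 9046 kJ
  Bonds formed (products):
    C=O: 8 × 817 = 6536
    O-H: 12 × 446 = 5352
    Σ(formed) = 11888 kJ
  ΔH_1 = 9046 − 11888 = −2842 kJ
Reaction 2:
  Bonds broken (reactants):
    C≡C: 1 × 849 = 849
    C-H: 2 × 402 = 804
    H-H: 1 × 450 = 450
    Σ(broken) = 2103 kJ
  Bonds formed (products):
    C-H: 4 × 402 = 1608
    C=C: 1 × 595 = 595
    Σ(formed) = 2203 kJ
  ΔH_2 = 2103 − 2203 = −100 kJ
ΔH_1 − ΔH_2 = −2742 kJ, so reaction 1 has the more negative ΔH; |ΔH_1 − ΔH_2| = 2742 kJ.

Reaction 1, by 2742 kJ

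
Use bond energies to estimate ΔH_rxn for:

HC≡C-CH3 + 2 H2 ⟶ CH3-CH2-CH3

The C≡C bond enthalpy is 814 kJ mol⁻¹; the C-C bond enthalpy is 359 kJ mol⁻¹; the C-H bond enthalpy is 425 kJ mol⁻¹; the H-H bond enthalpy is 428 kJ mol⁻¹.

Bonds broken (reactants):
  C≡C: 1 × 814 = 814
  C-C: 1 × 359 = 359
  C-H: 4 × 425 = 1700
  H-H: 2 × 428 = 856
  Σ(broken) = 3729 kJ
Bonds formed (products):
  C-C: 2 × 359 = 718
  C-H: 8 × 425 = 3400
  Σ(formed) = 4118 kJ
ΔH = Σ(broken) − Σ(formed) = 3729 − 4118 = −389 kJ

ΔH ≈ −389 kJ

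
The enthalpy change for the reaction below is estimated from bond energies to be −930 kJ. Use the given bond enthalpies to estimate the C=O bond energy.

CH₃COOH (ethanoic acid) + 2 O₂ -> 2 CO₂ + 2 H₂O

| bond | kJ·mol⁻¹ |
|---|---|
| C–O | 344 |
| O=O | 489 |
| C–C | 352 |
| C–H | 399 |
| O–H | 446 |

Let D be the C=O bond energy.
Σ(broken) = 1×352 + 3×399 + 1×344 + 1×D + 1×446 + 2×489 = 3317 + D
Σ(formed) = 4×D + 4×446 = 1784 + 4D
ΔH = Σ(broken) − Σ(formed) = (3317 + D) − (1784 + 4D) = +1533 − 3D
Setting this equal to −930 kJ gives 3D = 2463, so D = 821 kJ/mol.

D(C=O) ≈ 821 kJ/mol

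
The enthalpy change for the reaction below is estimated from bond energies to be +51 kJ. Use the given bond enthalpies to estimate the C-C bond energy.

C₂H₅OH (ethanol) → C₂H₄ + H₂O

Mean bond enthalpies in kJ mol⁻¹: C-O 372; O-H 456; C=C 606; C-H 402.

D(C-C) ≈ 339 kJ/mol

Let D be the C-C bond energy.
Σ(broken) = 1×D + 5×402 + 1×372 + 1×456 = 2838 + D
Σ(formed) = 4×402 + 1×606 + 2×456 = 3126
ΔH = Σ(broken) − Σ(formed) = (2838 + D) − (3126) = −288 + D
Setting this equal to +51 kJ gives D = 339 kJ/mol.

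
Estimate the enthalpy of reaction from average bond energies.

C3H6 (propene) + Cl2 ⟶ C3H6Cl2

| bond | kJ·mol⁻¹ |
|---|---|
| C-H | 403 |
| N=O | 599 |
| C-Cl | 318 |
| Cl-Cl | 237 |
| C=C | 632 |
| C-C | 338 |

ΔH ≈ −105 kJ

Bonds broken (reactants):
  C-C: 1 × 338 = 338
  C-H: 6 × 403 = 2418
  C=C: 1 × 632 = 632
  Cl-Cl: 1 × 237 = 237
  Σ(broken) = 3625 kJ
Bonds formed (products):
  C-C: 2 × 338 = 676
  C-Cl: 2 × 318 = 636
  C-H: 6 × 403 = 2418
  Σ(formed) = 3730 kJ
ΔH = Σ(broken) − Σ(formed) = 3625 − 3730 = −105 kJ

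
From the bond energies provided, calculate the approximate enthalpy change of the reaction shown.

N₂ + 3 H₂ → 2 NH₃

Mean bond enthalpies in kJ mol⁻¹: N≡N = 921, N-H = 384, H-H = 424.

Bonds broken (reactants):
  H-H: 3 × 424 = 1272
  N≡N: 1 × 921 = 921
  Σ(broken) = 2193 kJ
Bonds formed (products):
  N-H: 6 × 384 = 2304
  Σ(formed) = 2304 kJ
ΔH = Σ(broken) − Σ(formed) = 2193 − 2304 = −111 kJ

ΔH ≈ −111 kJ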